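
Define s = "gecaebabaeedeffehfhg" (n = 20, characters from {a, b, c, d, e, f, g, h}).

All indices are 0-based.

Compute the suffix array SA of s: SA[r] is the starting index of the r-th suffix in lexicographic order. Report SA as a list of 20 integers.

[6, 3, 8, 5, 7, 2, 11, 4, 1, 10, 9, 12, 15, 14, 13, 17, 19, 0, 16, 18]

rank | idx | suffix
   0 |   6 | abaeedeffehfhg
   1 |   3 | aebabaeedeffehfhg
   2 |   8 | aeedeffehfhg
   3 |   5 | babaeedeffehfhg
   4 |   7 | baeedeffehfhg
   5 |   2 | caebabaeedeffehfhg
   6 |  11 | deffehfhg
   7 |   4 | ebabaeedeffehfhg
   8 |   1 | ecaebabaeedeffehfhg
   9 |  10 | edeffehfhg
  10 |   9 | eedeffehfhg
  11 |  12 | effehfhg
  12 |  15 | ehfhg
  13 |  14 | fehfhg
  14 |  13 | ffehfhg
  15 |  17 | fhg
  16 |  19 | g
  17 |   0 | gecaebabaeedeffehfhg
  18 |  16 | hfhg
  19 |  18 | hg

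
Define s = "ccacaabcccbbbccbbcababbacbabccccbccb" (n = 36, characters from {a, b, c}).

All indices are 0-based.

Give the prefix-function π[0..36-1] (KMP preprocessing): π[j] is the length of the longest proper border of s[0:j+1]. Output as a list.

[0, 1, 0, 1, 0, 0, 0, 1, 2, 2, 0, 0, 0, 1, 2, 0, 0, 1, 0, 0, 0, 0, 0, 0, 1, 0, 0, 0, 1, 2, 2, 2, 0, 1, 2, 0]

π[0] = 0
j=1 s[j]='c': π[1]=1 (border 'c')
j=2 s[j]='a': k: 1→0; π[2]=0 (border '')
j=3 s[j]='c': π[3]=1 (border 'c')
j=4 s[j]='a': k: 1→0; π[4]=0 (border '')
j=5 s[j]='a': π[5]=0 (border '')
j=6 s[j]='b': π[6]=0 (border '')
j=7 s[j]='c': π[7]=1 (border 'c')
j=8 s[j]='c': π[8]=2 (border 'cc')
j=9 s[j]='c': k: 2→1; π[9]=2 (border 'cc')
j=10 s[j]='b': k: 2→1→0; π[10]=0 (border '')
j=11 s[j]='b': π[11]=0 (border '')
j=12 s[j]='b': π[12]=0 (border '')
j=13 s[j]='c': π[13]=1 (border 'c')
j=14 s[j]='c': π[14]=2 (border 'cc')
j=15 s[j]='b': k: 2→1→0; π[15]=0 (border '')
j=16 s[j]='b': π[16]=0 (border '')
j=17 s[j]='c': π[17]=1 (border 'c')
j=18 s[j]='a': k: 1→0; π[18]=0 (border '')
j=19 s[j]='b': π[19]=0 (border '')
j=20 s[j]='a': π[20]=0 (border '')
j=21 s[j]='b': π[21]=0 (border '')
j=22 s[j]='b': π[22]=0 (border '')
j=23 s[j]='a': π[23]=0 (border '')
j=24 s[j]='c': π[24]=1 (border 'c')
j=25 s[j]='b': k: 1→0; π[25]=0 (border '')
j=26 s[j]='a': π[26]=0 (border '')
j=27 s[j]='b': π[27]=0 (border '')
j=28 s[j]='c': π[28]=1 (border 'c')
j=29 s[j]='c': π[29]=2 (border 'cc')
j=30 s[j]='c': k: 2→1; π[30]=2 (border 'cc')
j=31 s[j]='c': k: 2→1; π[31]=2 (border 'cc')
j=32 s[j]='b': k: 2→1→0; π[32]=0 (border '')
j=33 s[j]='c': π[33]=1 (border 'c')
j=34 s[j]='c': π[34]=2 (border 'cc')
j=35 s[j]='b': k: 2→1→0; π[35]=0 (border '')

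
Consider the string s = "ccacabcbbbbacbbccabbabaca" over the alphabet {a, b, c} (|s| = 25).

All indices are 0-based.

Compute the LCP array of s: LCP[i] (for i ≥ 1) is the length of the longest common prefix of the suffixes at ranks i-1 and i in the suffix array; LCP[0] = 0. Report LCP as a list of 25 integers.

[0, 1, 2, 2, 1, 3, 2, 0, 2, 3, 1, 3, 2, 3, 2, 1, 2, 0, 2, 3, 2, 1, 3, 1, 3]

rank→(start, suffix):
  0 → (24, 'a')
  1 → (20, 'abaca')
  2 → (17, 'abbabaca')
  3 → (4, 'abcbbbbacbbccabbabaca')
  4 → (22, 'aca')
  5 → (2, 'acabcbbbbacbbccabbabaca')
  6 → (11, 'acbbccabbabaca')
  7 → (19, 'babaca')
  8 → (21, 'baca')
  9 → (10, 'bacbbccabbabaca')
  10 → (18, 'bbabaca')
  11 → (9, 'bbacbbccabbabaca')
  12 → (8, 'bbbacbbccabbabaca')
  13 → (7, 'bbbbacbbccabbabaca')
  14 → (13, 'bbccabbabaca')
  15 → (5, 'bcbbbbacbbccabbabaca')
  16 → (14, 'bccabbabaca')
  17 → (23, 'ca')
  18 → (16, 'cabbabaca')
  19 → (3, 'cabcbbbbacbbccabbabaca')
  20 → (1, 'cacabcbbbbacbbccabbabaca')
  21 → (6, 'cbbbbacbbccabbabaca')
  22 → (12, 'cbbccabbabaca')
  23 → (15, 'ccabbabaca')
  24 → (0, 'ccacabcbbbbacbbccabbabaca')

SA = [24, 20, 17, 4, 22, 2, 11, 19, 21, 10, 18, 9, 8, 7, 13, 5, 14, 23, 16, 3, 1, 6, 12, 15, 0]
rank  pair      lcp
   1  s[24:],s[20:]  1  'a'
   2  s[20:],s[17:]  2  'ab'
   3  s[17:],s[4:]  2  'ab'
   4  s[4:],s[22:]  1  'a'
   5  s[22:],s[2:]  3  'aca'
   6  s[2:],s[11:]  2  'ac'
   7  s[11:],s[19:]  0  ''
   8  s[19:],s[21:]  2  'ba'
   9  s[21:],s[10:]  3  'bac'
  10  s[10:],s[18:]  1  'b'
  11  s[18:],s[9:]  3  'bba'
  12  s[9:],s[8:]  2  'bb'
  13  s[8:],s[7:]  3  'bbb'
  14  s[7:],s[13:]  2  'bb'
  15  s[13:],s[5:]  1  'b'
  16  s[5:],s[14:]  2  'bc'
  17  s[14:],s[23:]  0  ''
  18  s[23:],s[16:]  2  'ca'
  19  s[16:],s[3:]  3  'cab'
  20  s[3:],s[1:]  2  'ca'
  21  s[1:],s[6:]  1  'c'
  22  s[6:],s[12:]  3  'cbb'
  23  s[12:],s[15:]  1  'c'
  24  s[15:],s[0:]  3  'cca'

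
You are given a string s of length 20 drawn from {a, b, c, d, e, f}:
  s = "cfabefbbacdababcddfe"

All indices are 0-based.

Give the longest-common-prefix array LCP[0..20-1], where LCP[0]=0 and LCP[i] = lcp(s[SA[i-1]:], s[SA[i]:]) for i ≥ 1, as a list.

[0, 2, 2, 1, 0, 2, 1, 1, 1, 0, 2, 1, 0, 1, 1, 0, 1, 0, 1, 1]

rank→(start, suffix):
  0 → (11, 'ababcddfe')
  1 → (13, 'abcddfe')
  2 → (2, 'abefbbacdababcddfe')
  3 → (8, 'acdababcddfe')
  4 → (12, 'babcddfe')
  5 → (7, 'bacdababcddfe')
  6 → (6, 'bbacdababcddfe')
  7 → (14, 'bcddfe')
  8 → (3, 'befbbacdababcddfe')
  9 → (9, 'cdababcddfe')
  10 → (15, 'cddfe')
  11 → (0, 'cfabefbbacdababcddfe')
  12 → (10, 'dababcddfe')
  13 → (16, 'ddfe')
  14 → (17, 'dfe')
  15 → (19, 'e')
  16 → (4, 'efbbacdababcddfe')
  17 → (1, 'fabefbbacdababcddfe')
  18 → (5, 'fbbacdababcddfe')
  19 → (18, 'fe')

SA = [11, 13, 2, 8, 12, 7, 6, 14, 3, 9, 15, 0, 10, 16, 17, 19, 4, 1, 5, 18]
[i] adj suffixes → lcp
  [1] 11/13 → 2 ('ab')
  [2] 13/2 → 2 ('ab')
  [3] 2/8 → 1 ('a')
  [4] 8/12 → 0 ('')
  [5] 12/7 → 2 ('ba')
  [6] 7/6 → 1 ('b')
  [7] 6/14 → 1 ('b')
  [8] 14/3 → 1 ('b')
  [9] 3/9 → 0 ('')
  [10] 9/15 → 2 ('cd')
  [11] 15/0 → 1 ('c')
  [12] 0/10 → 0 ('')
  [13] 10/16 → 1 ('d')
  [14] 16/17 → 1 ('d')
  [15] 17/19 → 0 ('')
  [16] 19/4 → 1 ('e')
  [17] 4/1 → 0 ('')
  [18] 1/5 → 1 ('f')
  [19] 5/18 → 1 ('f')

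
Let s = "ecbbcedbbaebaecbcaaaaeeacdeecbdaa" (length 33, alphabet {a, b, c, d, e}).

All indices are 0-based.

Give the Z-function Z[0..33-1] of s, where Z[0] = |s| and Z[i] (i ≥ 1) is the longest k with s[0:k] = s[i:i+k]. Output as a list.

[33, 0, 0, 0, 0, 1, 0, 0, 0, 0, 1, 0, 0, 3, 0, 0, 0, 0, 0, 0, 0, 1, 1, 0, 0, 0, 1, 3, 0, 0, 0, 0, 0]

Z[0]=33
i=1: i≥r, start 0; Z[1]=0
i=2: i≥r, start 0; Z[2]=0
i=3: i≥r, start 0; Z[3]=0
i=4: i≥r, start 0; Z[4]=0
i=5: i≥r, start 0; Z[5]=1 grow→box=[5,6)
i=6: i≥r, start 0; Z[6]=0
i=7: i≥r, start 0; Z[7]=0
i=8: i≥r, start 0; Z[8]=0
i=9: i≥r, start 0; Z[9]=0
i=10: i≥r, start 0; Z[10]=1 grow→box=[10,11)
i=11: i≥r, start 0; Z[11]=0
i=12: i≥r, start 0; Z[12]=0
i=13: i≥r, start 0; Z[13]=3 grow→box=[13,16)
i=14: min(r-i=2, Z[1]=0)=0; Z[14]=0
i=15: min(r-i=1, Z[2]=0)=0; Z[15]=0
i=16: i≥r, start 0; Z[16]=0
i=17: i≥r, start 0; Z[17]=0
i=18: i≥r, start 0; Z[18]=0
i=19: i≥r, start 0; Z[19]=0
i=20: i≥r, start 0; Z[20]=0
i=21: i≥r, start 0; Z[21]=1 grow→box=[21,22)
i=22: i≥r, start 0; Z[22]=1 grow→box=[22,23)
i=23: i≥r, start 0; Z[23]=0
i=24: i≥r, start 0; Z[24]=0
i=25: i≥r, start 0; Z[25]=0
i=26: i≥r, start 0; Z[26]=1 grow→box=[26,27)
i=27: i≥r, start 0; Z[27]=3 grow→box=[27,30)
i=28: min(r-i=2, Z[1]=0)=0; Z[28]=0
i=29: min(r-i=1, Z[2]=0)=0; Z[29]=0
i=30: i≥r, start 0; Z[30]=0
i=31: i≥r, start 0; Z[31]=0
i=32: i≥r, start 0; Z[32]=0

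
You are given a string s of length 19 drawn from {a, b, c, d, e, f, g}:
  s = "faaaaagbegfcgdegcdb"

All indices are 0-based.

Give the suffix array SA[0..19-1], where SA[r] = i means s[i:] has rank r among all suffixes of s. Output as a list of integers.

[1, 2, 3, 4, 5, 18, 7, 16, 11, 17, 13, 14, 8, 0, 10, 6, 15, 12, 9]

rank→(start, suffix):
  0 → (1, 'aaaaagbegfcgdegcdb')
  1 → (2, 'aaaagbegfcgdegcdb')
  2 → (3, 'aaagbegfcgdegcdb')
  3 → (4, 'aagbegfcgdegcdb')
  4 → (5, 'agbegfcgdegcdb')
  5 → (18, 'b')
  6 → (7, 'begfcgdegcdb')
  7 → (16, 'cdb')
  8 → (11, 'cgdegcdb')
  9 → (17, 'db')
  10 → (13, 'degcdb')
  11 → (14, 'egcdb')
  12 → (8, 'egfcgdegcdb')
  13 → (0, 'faaaaagbegfcgdegcdb')
  14 → (10, 'fcgdegcdb')
  15 → (6, 'gbegfcgdegcdb')
  16 → (15, 'gcdb')
  17 → (12, 'gdegcdb')
  18 → (9, 'gfcgdegcdb')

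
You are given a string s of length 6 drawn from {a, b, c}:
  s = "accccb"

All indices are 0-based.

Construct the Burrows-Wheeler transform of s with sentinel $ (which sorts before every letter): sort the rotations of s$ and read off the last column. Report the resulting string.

b$cccca

rank  rotation last
    0  $accccb  b
    1  accccb$  $
    2  b$acccc  c
    3  cb$accc  c
    4  ccb$acc  c
    5  cccb$ac  c
    6  ccccb$a  a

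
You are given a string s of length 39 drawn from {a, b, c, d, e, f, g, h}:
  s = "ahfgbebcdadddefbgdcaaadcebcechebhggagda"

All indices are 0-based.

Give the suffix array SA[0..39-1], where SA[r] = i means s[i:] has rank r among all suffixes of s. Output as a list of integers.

[38, 19, 20, 21, 9, 35, 0, 6, 25, 4, 15, 31, 18, 7, 23, 26, 28, 37, 8, 17, 22, 10, 11, 12, 5, 24, 30, 27, 13, 14, 2, 34, 3, 36, 16, 33, 29, 1, 32]

rank | idx | suffix
   0 |  38 | a
   1 |  19 | aaadcebcechebhggagda
   2 |  20 | aadcebcechebhggagda
   3 |  21 | adcebcechebhggagda
   4 |   9 | adddefbgdcaaadcebcechebhggagda
   5 |  35 | agda
   6 |   0 | ahfgbebcdadddefbgdcaaadcebcechebhggagda
   7 |   6 | bcdadddefbgdcaaadcebcechebhggagda
   8 |  25 | bcechebhggagda
   9 |   4 | bebcdadddefbgdcaaadcebcechebhggagda
  10 |  15 | bgdcaaadcebcechebhggagda
  11 |  31 | bhggagda
  12 |  18 | caaadcebcechebhggagda
  13 |   7 | cdadddefbgdcaaadcebcechebhggagda
  14 |  23 | cebcechebhggagda
  15 |  26 | cechebhggagda
  16 |  28 | chebhggagda
  17 |  37 | da
  18 |   8 | dadddefbgdcaaadcebcechebhggagda
  19 |  17 | dcaaadcebcechebhggagda
  20 |  22 | dcebcechebhggagda
  21 |  10 | dddefbgdcaaadcebcechebhggagda
  22 |  11 | ddefbgdcaaadcebcechebhggagda
  23 |  12 | defbgdcaaadcebcechebhggagda
  24 |   5 | ebcdadddefbgdcaaadcebcechebhggagda
  25 |  24 | ebcechebhggagda
  26 |  30 | ebhggagda
  27 |  27 | echebhggagda
  28 |  13 | efbgdcaaadcebcechebhggagda
  29 |  14 | fbgdcaaadcebcechebhggagda
  30 |   2 | fgbebcdadddefbgdcaaadcebcechebhggagda
  31 |  34 | gagda
  32 |   3 | gbebcdadddefbgdcaaadcebcechebhggagda
  33 |  36 | gda
  34 |  16 | gdcaaadcebcechebhggagda
  35 |  33 | ggagda
  36 |  29 | hebhggagda
  37 |   1 | hfgbebcdadddefbgdcaaadcebcechebhggagda
  38 |  32 | hggagda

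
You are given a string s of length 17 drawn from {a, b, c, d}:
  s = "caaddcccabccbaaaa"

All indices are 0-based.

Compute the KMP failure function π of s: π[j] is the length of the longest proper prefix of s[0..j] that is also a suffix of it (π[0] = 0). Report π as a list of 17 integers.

π[0] = 0
j=1 s[j]='a': π[1]=0 (border '')
j=2 s[j]='a': π[2]=0 (border '')
j=3 s[j]='d': π[3]=0 (border '')
j=4 s[j]='d': π[4]=0 (border '')
j=5 s[j]='c': π[5]=1 (border 'c')
j=6 s[j]='c': k: 1→0; π[6]=1 (border 'c')
j=7 s[j]='c': k: 1→0; π[7]=1 (border 'c')
j=8 s[j]='a': π[8]=2 (border 'ca')
j=9 s[j]='b': k: 2→0; π[9]=0 (border '')
j=10 s[j]='c': π[10]=1 (border 'c')
j=11 s[j]='c': k: 1→0; π[11]=1 (border 'c')
j=12 s[j]='b': k: 1→0; π[12]=0 (border '')
j=13 s[j]='a': π[13]=0 (border '')
j=14 s[j]='a': π[14]=0 (border '')
j=15 s[j]='a': π[15]=0 (border '')
j=16 s[j]='a': π[16]=0 (border '')

[0, 0, 0, 0, 0, 1, 1, 1, 2, 0, 1, 1, 0, 0, 0, 0, 0]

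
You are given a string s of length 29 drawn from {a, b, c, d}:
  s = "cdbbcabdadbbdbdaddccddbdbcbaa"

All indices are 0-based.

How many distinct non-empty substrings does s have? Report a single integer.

sorted suffixes:
  #0 SA[0]=28  'a'
  #1 SA[1]=27  'aa'
  #2 SA[2]=5  'abdadbbdbdaddccddbdbcbaa'
  #3 SA[3]=8  'adbbdbdaddccddbdbcbaa'
  #4 SA[4]=15  'addccddbdbcbaa'
  #5 SA[5]=26  'baa'
  #6 SA[6]=2  'bbcabdadbbdbdaddccddbdbcbaa'
  #7 SA[7]=10  'bbdbdaddccddbdbcbaa'
  #8 SA[8]=3  'bcabdadbbdbdaddccddbdbcbaa'
  #9 SA[9]=24  'bcbaa'
  #10 SA[10]=6  'bdadbbdbdaddccddbdbcbaa'
  #11 SA[11]=13  'bdaddccddbdbcbaa'
  #12 SA[12]=22  'bdbcbaa'
  #13 SA[13]=11  'bdbdaddccddbdbcbaa'
  #14 SA[14]=4  'cabdadbbdbdaddccddbdbcbaa'
  #15 SA[15]=25  'cbaa'
  #16 SA[16]=18  'ccddbdbcbaa'
  #17 SA[17]=0  'cdbbcabdadbbdbdaddccddbdbcbaa'
  #18 SA[18]=19  'cddbdbcbaa'
  #19 SA[19]=7  'dadbbdbdaddccddbdbcbaa'
  #20 SA[20]=14  'daddccddbdbcbaa'
  #21 SA[21]=1  'dbbcabdadbbdbdaddccddbdbcbaa'
  #22 SA[22]=9  'dbbdbdaddccddbdbcbaa'
  #23 SA[23]=23  'dbcbaa'
  #24 SA[24]=12  'dbdaddccddbdbcbaa'
  #25 SA[25]=21  'dbdbcbaa'
  #26 SA[26]=17  'dccddbdbcbaa'
  #27 SA[27]=20  'ddbdbcbaa'
  #28 SA[28]=16  'ddccddbdbcbaa'

SA = [28, 27, 5, 8, 15, 26, 2, 10, 3, 24, 6, 13, 22, 11, 4, 25, 18, 0, 19, 7, 14, 1, 9, 23, 12, 21, 17, 20, 16]
[i] adj suffixes → lcp
  [1] 28/27 → 1 ('a')
  [2] 27/5 → 1 ('a')
  [3] 5/8 → 1 ('a')
  [4] 8/15 → 2 ('ad')
  [5] 15/26 → 0 ('')
  [6] 26/2 → 1 ('b')
  [7] 2/10 → 2 ('bb')
  [8] 10/3 → 1 ('b')
  [9] 3/24 → 2 ('bc')
  [10] 24/6 → 1 ('b')
  [11] 6/13 → 4 ('bdad')
  [12] 13/22 → 2 ('bd')
  [13] 22/11 → 3 ('bdb')
  [14] 11/4 → 0 ('')
  [15] 4/25 → 1 ('c')
  [16] 25/18 → 1 ('c')
  [17] 18/0 → 1 ('c')
  [18] 0/19 → 2 ('cd')
  [19] 19/7 → 0 ('')
  [20] 7/14 → 3 ('dad')
  [21] 14/1 → 1 ('d')
  [22] 1/9 → 3 ('dbb')
  [23] 9/23 → 2 ('db')
  [24] 23/12 → 2 ('db')
  [25] 12/21 → 3 ('dbd')
  [26] 21/17 → 1 ('d')
  [27] 17/20 → 1 ('d')
  [28] 20/16 → 2 ('dd')

n(n+1)/2 = 29·30/2 = 435
Σ LCP = 0 + 1 + 1 + 1 + 2 + 0 + 1 + 2 + 1 + 2 + 1 + 4 + 2 + 3 + 0 + 1 + 1 + 1 + 2 + 0 + 3 + 1 + 3 + 2 + 2 + 3 + 1 + 1 + 2 = 44
distinct = 435 − 44 = 391

391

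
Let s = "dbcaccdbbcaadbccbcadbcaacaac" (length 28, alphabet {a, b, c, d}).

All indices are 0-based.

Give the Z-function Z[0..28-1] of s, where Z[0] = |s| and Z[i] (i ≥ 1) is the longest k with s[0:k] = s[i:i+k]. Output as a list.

Z[0]=28
i=1: outside box; Z[1]=0
i=2: outside box; Z[2]=0
i=3: outside box; Z[3]=0
i=4: outside box; Z[4]=0
i=5: outside box; Z[5]=0
i=6: outside box; Z[6]=2 grow→box=[6,8)
i=7: min(r-i=1, Z[1]=0)=0; Z[7]=0
i=8: outside box; Z[8]=0
i=9: outside box; Z[9]=0
i=10: outside box; Z[10]=0
i=11: outside box; Z[11]=0
i=12: outside box; Z[12]=3 grow→box=[12,15)
i=13: min(r-i=2, Z[1]=0)=0; Z[13]=0
i=14: min(r-i=1, Z[2]=0)=0; Z[14]=0
i=15: outside box; Z[15]=0
i=16: outside box; Z[16]=0
i=17: outside box; Z[17]=0
i=18: outside box; Z[18]=0
i=19: outside box; Z[19]=4 grow→box=[19,23)
i=20: min(r-i=3, Z[1]=0)=0; Z[20]=0
i=21: min(r-i=2, Z[2]=0)=0; Z[21]=0
i=22: min(r-i=1, Z[3]=0)=0; Z[22]=0
i=23: outside box; Z[23]=0
i=24: outside box; Z[24]=0
i=25: outside box; Z[25]=0
i=26: outside box; Z[26]=0
i=27: outside box; Z[27]=0

[28, 0, 0, 0, 0, 0, 2, 0, 0, 0, 0, 0, 3, 0, 0, 0, 0, 0, 0, 4, 0, 0, 0, 0, 0, 0, 0, 0]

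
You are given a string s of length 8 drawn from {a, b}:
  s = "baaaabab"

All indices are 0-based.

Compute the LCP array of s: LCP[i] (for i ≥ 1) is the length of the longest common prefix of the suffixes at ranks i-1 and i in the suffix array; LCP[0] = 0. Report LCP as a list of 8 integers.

rank | idx | suffix
   0 |   1 | aaaabab
   1 |   2 | aaabab
   2 |   3 | aabab
   3 |   6 | ab
   4 |   4 | abab
   5 |   7 | b
   6 |   0 | baaaabab
   7 |   5 | bab

SA = [1, 2, 3, 6, 4, 7, 0, 5]
[i] adj suffixes → lcp
  [1] 1/2 → 3 ('aaa')
  [2] 2/3 → 2 ('aa')
  [3] 3/6 → 1 ('a')
  [4] 6/4 → 2 ('ab')
  [5] 4/7 → 0 ('')
  [6] 7/0 → 1 ('b')
  [7] 0/5 → 2 ('ba')

[0, 3, 2, 1, 2, 0, 1, 2]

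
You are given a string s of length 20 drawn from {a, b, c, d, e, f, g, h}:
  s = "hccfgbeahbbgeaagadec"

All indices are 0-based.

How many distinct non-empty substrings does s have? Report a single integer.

197

sorted suffixes:
  #0 SA[0]=13  'aagadec'
  #1 SA[1]=16  'adec'
  #2 SA[2]=14  'agadec'
  #3 SA[3]=7  'ahbbgeaagadec'
  #4 SA[4]=9  'bbgeaagadec'
  #5 SA[5]=5  'beahbbgeaagadec'
  #6 SA[6]=10  'bgeaagadec'
  #7 SA[7]=19  'c'
  #8 SA[8]=1  'ccfgbeahbbgeaagadec'
  #9 SA[9]=2  'cfgbeahbbgeaagadec'
  #10 SA[10]=17  'dec'
  #11 SA[11]=12  'eaagadec'
  #12 SA[12]=6  'eahbbgeaagadec'
  #13 SA[13]=18  'ec'
  #14 SA[14]=3  'fgbeahbbgeaagadec'
  #15 SA[15]=15  'gadec'
  #16 SA[16]=4  'gbeahbbgeaagadec'
  #17 SA[17]=11  'geaagadec'
  #18 SA[18]=8  'hbbgeaagadec'
  #19 SA[19]=0  'hccfgbeahbbgeaagadec'

SA = [13, 16, 14, 7, 9, 5, 10, 19, 1, 2, 17, 12, 6, 18, 3, 15, 4, 11, 8, 0]
i: (SA[i-1],SA[i]) lcp shared
  1: (13,16) 1 'a'
  2: (16,14) 1 'a'
  3: (14,7) 1 'a'
  4: (7,9) 0 ''
  5: (9,5) 1 'b'
  6: (5,10) 1 'b'
  7: (10,19) 0 ''
  8: (19,1) 1 'c'
  9: (1,2) 1 'c'
  10: (2,17) 0 ''
  11: (17,12) 0 ''
  12: (12,6) 2 'ea'
  13: (6,18) 1 'e'
  14: (18,3) 0 ''
  15: (3,15) 0 ''
  16: (15,4) 1 'g'
  17: (4,11) 1 'g'
  18: (11,8) 0 ''
  19: (8,0) 1 'h'

n(n+1)/2 = 20·21/2 = 210
Σ LCP = 0 + 1 + 1 + 1 + 0 + 1 + 1 + 0 + 1 + 1 + 0 + 0 + 2 + 1 + 0 + 0 + 1 + 1 + 0 + 1 = 13
distinct = 210 − 13 = 197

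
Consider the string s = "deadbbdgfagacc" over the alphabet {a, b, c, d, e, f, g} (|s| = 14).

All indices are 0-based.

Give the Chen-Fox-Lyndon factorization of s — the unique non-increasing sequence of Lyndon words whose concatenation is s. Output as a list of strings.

emit factor 1: 'de' (i=0, period=2)
emit factor 2: 'adbbdgfag' (i=2, period=9)
emit factor 3: 'acc' (i=11, period=3)

["de", "adbbdgfag", "acc"]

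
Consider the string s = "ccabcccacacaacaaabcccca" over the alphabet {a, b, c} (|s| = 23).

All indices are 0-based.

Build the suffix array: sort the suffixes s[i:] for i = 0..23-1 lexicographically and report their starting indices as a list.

rank→(start, suffix):
  0 → (22, 'a')
  1 → (14, 'aaabcccca')
  2 → (15, 'aabcccca')
  3 → (11, 'aacaaabcccca')
  4 → (2, 'abcccacacaacaaabcccca')
  5 → (16, 'abcccca')
  6 → (12, 'acaaabcccca')
  7 → (9, 'acaacaaabcccca')
  8 → (7, 'acacaacaaabcccca')
  9 → (3, 'bcccacacaacaaabcccca')
  10 → (17, 'bcccca')
  11 → (21, 'ca')
  12 → (13, 'caaabcccca')
  13 → (10, 'caacaaabcccca')
  14 → (1, 'cabcccacacaacaaabcccca')
  15 → (8, 'cacaacaaabcccca')
  16 → (6, 'cacacaacaaabcccca')
  17 → (20, 'cca')
  18 → (0, 'ccabcccacacaacaaabcccca')
  19 → (5, 'ccacacaacaaabcccca')
  20 → (19, 'ccca')
  21 → (4, 'cccacacaacaaabcccca')
  22 → (18, 'cccca')

[22, 14, 15, 11, 2, 16, 12, 9, 7, 3, 17, 21, 13, 10, 1, 8, 6, 20, 0, 5, 19, 4, 18]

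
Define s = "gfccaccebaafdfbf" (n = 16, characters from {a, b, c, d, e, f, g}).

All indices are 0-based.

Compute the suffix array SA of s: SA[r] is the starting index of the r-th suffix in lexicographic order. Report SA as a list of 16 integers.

sorted suffixes:
  #0 SA[0]=9  'aafdfbf'
  #1 SA[1]=4  'accebaafdfbf'
  #2 SA[2]=10  'afdfbf'
  #3 SA[3]=8  'baafdfbf'
  #4 SA[4]=14  'bf'
  #5 SA[5]=3  'caccebaafdfbf'
  #6 SA[6]=2  'ccaccebaafdfbf'
  #7 SA[7]=5  'ccebaafdfbf'
  #8 SA[8]=6  'cebaafdfbf'
  #9 SA[9]=12  'dfbf'
  #10 SA[10]=7  'ebaafdfbf'
  #11 SA[11]=15  'f'
  #12 SA[12]=13  'fbf'
  #13 SA[13]=1  'fccaccebaafdfbf'
  #14 SA[14]=11  'fdfbf'
  #15 SA[15]=0  'gfccaccebaafdfbf'

[9, 4, 10, 8, 14, 3, 2, 5, 6, 12, 7, 15, 13, 1, 11, 0]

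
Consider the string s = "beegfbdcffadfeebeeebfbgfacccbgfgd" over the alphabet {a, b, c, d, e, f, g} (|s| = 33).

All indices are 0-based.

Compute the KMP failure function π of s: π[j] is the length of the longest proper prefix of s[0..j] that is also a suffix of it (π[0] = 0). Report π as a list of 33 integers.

[0, 0, 0, 0, 0, 1, 0, 0, 0, 0, 0, 0, 0, 0, 0, 1, 2, 3, 0, 1, 0, 1, 0, 0, 0, 0, 0, 0, 1, 0, 0, 0, 0]

π[0] = 0
j=1 s[j]='e': π[1]=0 (border '')
j=2 s[j]='e': π[2]=0 (border '')
j=3 s[j]='g': π[3]=0 (border '')
j=4 s[j]='f': π[4]=0 (border '')
j=5 s[j]='b': π[5]=1 (border 'b')
j=6 s[j]='d': k: 1→0; π[6]=0 (border '')
j=7 s[j]='c': π[7]=0 (border '')
j=8 s[j]='f': π[8]=0 (border '')
j=9 s[j]='f': π[9]=0 (border '')
j=10 s[j]='a': π[10]=0 (border '')
j=11 s[j]='d': π[11]=0 (border '')
j=12 s[j]='f': π[12]=0 (border '')
j=13 s[j]='e': π[13]=0 (border '')
j=14 s[j]='e': π[14]=0 (border '')
j=15 s[j]='b': π[15]=1 (border 'b')
j=16 s[j]='e': π[16]=2 (border 'be')
j=17 s[j]='e': π[17]=3 (border 'bee')
j=18 s[j]='e': k: 3→0; π[18]=0 (border '')
j=19 s[j]='b': π[19]=1 (border 'b')
j=20 s[j]='f': k: 1→0; π[20]=0 (border '')
j=21 s[j]='b': π[21]=1 (border 'b')
j=22 s[j]='g': k: 1→0; π[22]=0 (border '')
j=23 s[j]='f': π[23]=0 (border '')
j=24 s[j]='a': π[24]=0 (border '')
j=25 s[j]='c': π[25]=0 (border '')
j=26 s[j]='c': π[26]=0 (border '')
j=27 s[j]='c': π[27]=0 (border '')
j=28 s[j]='b': π[28]=1 (border 'b')
j=29 s[j]='g': k: 1→0; π[29]=0 (border '')
j=30 s[j]='f': π[30]=0 (border '')
j=31 s[j]='g': π[31]=0 (border '')
j=32 s[j]='d': π[32]=0 (border '')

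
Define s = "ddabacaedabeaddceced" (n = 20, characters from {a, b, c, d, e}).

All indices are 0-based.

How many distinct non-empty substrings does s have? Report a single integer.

rank | idx | suffix
   0 |   2 | abacaedabeaddceced
   1 |   9 | abeaddceced
   2 |   4 | acaedabeaddceced
   3 |  12 | addceced
   4 |   6 | aedabeaddceced
   5 |   3 | bacaedabeaddceced
   6 |  10 | beaddceced
   7 |   5 | caedabeaddceced
   8 |  15 | ceced
   9 |  17 | ced
  10 |  19 | d
  11 |   1 | dabacaedabeaddceced
  12 |   8 | dabeaddceced
  13 |  14 | dceced
  14 |   0 | ddabacaedabeaddceced
  15 |  13 | ddceced
  16 |  11 | eaddceced
  17 |  16 | eced
  18 |  18 | ed
  19 |   7 | edabeaddceced

SA = [2, 9, 4, 12, 6, 3, 10, 5, 15, 17, 19, 1, 8, 14, 0, 13, 11, 16, 18, 7]
rank  pair      lcp
   1  s[2:],s[9:]  2  'ab'
   2  s[9:],s[4:]  1  'a'
   3  s[4:],s[12:]  1  'a'
   4  s[12:],s[6:]  1  'a'
   5  s[6:],s[3:]  0  ''
   6  s[3:],s[10:]  1  'b'
   7  s[10:],s[5:]  0  ''
   8  s[5:],s[15:]  1  'c'
   9  s[15:],s[17:]  2  'ce'
  10  s[17:],s[19:]  0  ''
  11  s[19:],s[1:]  1  'd'
  12  s[1:],s[8:]  3  'dab'
  13  s[8:],s[14:]  1  'd'
  14  s[14:],s[0:]  1  'd'
  15  s[0:],s[13:]  2  'dd'
  16  s[13:],s[11:]  0  ''
  17  s[11:],s[16:]  1  'e'
  18  s[16:],s[18:]  1  'e'
  19  s[18:],s[7:]  2  'ed'

n(n+1)/2 = 20·21/2 = 210
Σ LCP = 0 + 2 + 1 + 1 + 1 + 0 + 1 + 0 + 1 + 2 + 0 + 1 + 3 + 1 + 1 + 2 + 0 + 1 + 1 + 2 = 21
distinct = 210 − 21 = 189

189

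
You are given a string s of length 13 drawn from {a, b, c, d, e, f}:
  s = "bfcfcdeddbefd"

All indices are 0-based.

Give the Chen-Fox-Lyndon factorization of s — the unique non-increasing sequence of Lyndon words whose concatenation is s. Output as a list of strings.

emit factor 1: 'bfcfcdedd' (i=0, period=9)
emit factor 2: 'befd' (i=9, period=4)

["bfcfcdedd", "befd"]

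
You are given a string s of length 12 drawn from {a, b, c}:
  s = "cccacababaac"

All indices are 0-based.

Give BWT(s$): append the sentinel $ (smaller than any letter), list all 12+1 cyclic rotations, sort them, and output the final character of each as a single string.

rank  rotation       last
    0  $cccacababaac  c
    1  aac$cccacabab  b
    2  abaac$cccacab  b
    3  ababaac$cccac  c
    4  ac$cccacababa  a
    5  acababaac$ccc  c
    6  baac$cccacaba  a
    7  babaac$cccaca  a
    8  c$cccacababaa  a
    9  cababaac$ccca  a
   10  cacababaac$cc  c
   11  ccacababaac$c  c
   12  cccacababaac$  $

cbbcacaaaacc$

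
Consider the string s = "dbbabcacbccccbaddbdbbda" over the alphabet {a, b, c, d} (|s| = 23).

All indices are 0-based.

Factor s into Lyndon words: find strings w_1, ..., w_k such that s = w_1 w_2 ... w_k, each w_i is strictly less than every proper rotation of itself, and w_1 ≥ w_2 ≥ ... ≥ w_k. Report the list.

["d", "b", "b", "abcacbccccbaddbdbbd", "a"]

emit factor 1: 'd' (i=0, period=1)
emit factor 2: 'b' (i=1, period=1)
emit factor 3: 'b' (i=2, period=1)
emit factor 4: 'abcacbccccbaddbdbbd' (i=3, period=19)
emit factor 5: 'a' (i=22, period=1)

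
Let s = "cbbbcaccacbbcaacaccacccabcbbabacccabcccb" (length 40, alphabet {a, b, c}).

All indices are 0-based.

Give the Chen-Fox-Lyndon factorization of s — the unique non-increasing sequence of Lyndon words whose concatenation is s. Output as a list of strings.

emit factor 1: 'c' (i=0, period=1)
emit factor 2: 'bbbc' (i=1, period=4)
emit factor 3: 'acc' (i=5, period=3)
emit factor 4: 'acbbc' (i=8, period=5)
emit factor 5: 'aacaccacccabcbbabacccabcccb' (i=13, period=27)

["c", "bbbc", "acc", "acbbc", "aacaccacccabcbbabacccabcccb"]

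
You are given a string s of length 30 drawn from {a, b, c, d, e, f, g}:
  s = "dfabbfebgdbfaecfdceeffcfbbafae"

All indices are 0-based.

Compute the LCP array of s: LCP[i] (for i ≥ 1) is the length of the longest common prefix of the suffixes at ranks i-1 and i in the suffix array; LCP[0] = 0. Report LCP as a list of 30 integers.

[0, 1, 2, 1, 0, 1, 2, 1, 2, 1, 0, 1, 2, 0, 1, 1, 0, 1, 1, 1, 1, 0, 2, 3, 1, 1, 1, 1, 1, 0]

rank→(start, suffix):
  0 → (2, 'abbfebgdbfaecfdceeffcfbbafae')
  1 → (28, 'ae')
  2 → (12, 'aecfdceeffcfbbafae')
  3 → (26, 'afae')
  4 → (25, 'bafae')
  5 → (24, 'bbafae')
  6 → (3, 'bbfebgdbfaecfdceeffcfbbafae')
  7 → (10, 'bfaecfdceeffcfbbafae')
  8 → (4, 'bfebgdbfaecfdceeffcfbbafae')
  9 → (7, 'bgdbfaecfdceeffcfbbafae')
  10 → (17, 'ceeffcfbbafae')
  11 → (22, 'cfbbafae')
  12 → (14, 'cfdceeffcfbbafae')
  13 → (9, 'dbfaecfdceeffcfbbafae')
  14 → (16, 'dceeffcfbbafae')
  15 → (0, 'dfabbfebgdbfaecfdceeffcfbbafae')
  16 → (29, 'e')
  17 → (6, 'ebgdbfaecfdceeffcfbbafae')
  18 → (13, 'ecfdceeffcfbbafae')
  19 → (18, 'eeffcfbbafae')
  20 → (19, 'effcfbbafae')
  21 → (1, 'fabbfebgdbfaecfdceeffcfbbafae')
  22 → (27, 'fae')
  23 → (11, 'faecfdceeffcfbbafae')
  24 → (23, 'fbbafae')
  25 → (21, 'fcfbbafae')
  26 → (15, 'fdceeffcfbbafae')
  27 → (5, 'febgdbfaecfdceeffcfbbafae')
  28 → (20, 'ffcfbbafae')
  29 → (8, 'gdbfaecfdceeffcfbbafae')

SA = [2, 28, 12, 26, 25, 24, 3, 10, 4, 7, 17, 22, 14, 9, 16, 0, 29, 6, 13, 18, 19, 1, 27, 11, 23, 21, 15, 5, 20, 8]
rank  pair      lcp
   1  s[2:],s[28:]  1  'a'
   2  s[28:],s[12:]  2  'ae'
   3  s[12:],s[26:]  1  'a'
   4  s[26:],s[25:]  0  ''
   5  s[25:],s[24:]  1  'b'
   6  s[24:],s[3:]  2  'bb'
   7  s[3:],s[10:]  1  'b'
   8  s[10:],s[4:]  2  'bf'
   9  s[4:],s[7:]  1  'b'
  10  s[7:],s[17:]  0  ''
  11  s[17:],s[22:]  1  'c'
  12  s[22:],s[14:]  2  'cf'
  13  s[14:],s[9:]  0  ''
  14  s[9:],s[16:]  1  'd'
  15  s[16:],s[0:]  1  'd'
  16  s[0:],s[29:]  0  ''
  17  s[29:],s[6:]  1  'e'
  18  s[6:],s[13:]  1  'e'
  19  s[13:],s[18:]  1  'e'
  20  s[18:],s[19:]  1  'e'
  21  s[19:],s[1:]  0  ''
  22  s[1:],s[27:]  2  'fa'
  23  s[27:],s[11:]  3  'fae'
  24  s[11:],s[23:]  1  'f'
  25  s[23:],s[21:]  1  'f'
  26  s[21:],s[15:]  1  'f'
  27  s[15:],s[5:]  1  'f'
  28  s[5:],s[20:]  1  'f'
  29  s[20:],s[8:]  0  ''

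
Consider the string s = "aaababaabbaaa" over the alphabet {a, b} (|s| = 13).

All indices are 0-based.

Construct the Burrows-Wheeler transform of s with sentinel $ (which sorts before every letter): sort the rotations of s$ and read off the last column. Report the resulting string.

rank  rotation        last
    0  $aaababaabbaaa  a
    1  a$aaababaabbaa  a
    2  aa$aaababaabba  a
    3  aaa$aaababaabb  b
    4  aaababaabbaaa$  $
    5  aababaabbaaa$a  a
    6  aabbaaa$aaabab  b
    7  abaabbaaa$aaab  b
    8  ababaabbaaa$aa  a
    9  abbaaa$aaababa  a
   10  baaa$aaababaab  b
   11  baabbaaa$aaaba  a
   12  babaabbaaa$aaa  a
   13  bbaaa$aaababaa  a

aaab$abbaabaaa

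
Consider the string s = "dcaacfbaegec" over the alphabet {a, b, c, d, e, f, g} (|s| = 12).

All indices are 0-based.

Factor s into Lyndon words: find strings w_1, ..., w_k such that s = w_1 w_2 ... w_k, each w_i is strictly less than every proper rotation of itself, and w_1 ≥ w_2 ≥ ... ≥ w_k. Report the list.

emit factor 1: 'd' (i=0, period=1)
emit factor 2: 'c' (i=1, period=1)
emit factor 3: 'aacfbaegec' (i=2, period=10)

["d", "c", "aacfbaegec"]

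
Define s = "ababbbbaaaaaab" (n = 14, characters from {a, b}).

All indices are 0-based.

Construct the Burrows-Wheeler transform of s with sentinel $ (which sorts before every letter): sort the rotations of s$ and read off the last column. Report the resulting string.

rank  rotation         last
    0  $ababbbbaaaaaab  b
    1  aaaaaab$ababbbb  b
    2  aaaaab$ababbbba  a
    3  aaaab$ababbbbaa  a
    4  aaab$ababbbbaaa  a
    5  aab$ababbbbaaaa  a
    6  ab$ababbbbaaaaa  a
    7  ababbbbaaaaaab$  $
    8  abbbbaaaaaab$ab  b
    9  b$ababbbbaaaaaa  a
   10  baaaaaab$ababbb  b
   11  babbbbaaaaaab$a  a
   12  bbaaaaaab$ababb  b
   13  bbbaaaaaab$abab  b
   14  bbbbaaaaaab$aba  a

bbaaaaa$bababba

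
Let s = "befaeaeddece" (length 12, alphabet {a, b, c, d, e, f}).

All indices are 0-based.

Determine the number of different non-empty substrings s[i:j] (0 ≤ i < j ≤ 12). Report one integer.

71

sorted suffixes:
  #0 SA[0]=3  'aeaeddece'
  #1 SA[1]=5  'aeddece'
  #2 SA[2]=0  'befaeaeddece'
  #3 SA[3]=10  'ce'
  #4 SA[4]=7  'ddece'
  #5 SA[5]=8  'dece'
  #6 SA[6]=11  'e'
  #7 SA[7]=4  'eaeddece'
  #8 SA[8]=9  'ece'
  #9 SA[9]=6  'eddece'
  #10 SA[10]=1  'efaeaeddece'
  #11 SA[11]=2  'faeaeddece'

SA = [3, 5, 0, 10, 7, 8, 11, 4, 9, 6, 1, 2]
i: (SA[i-1],SA[i]) lcp shared
  1: (3,5) 2 'ae'
  2: (5,0) 0 ''
  3: (0,10) 0 ''
  4: (10,7) 0 ''
  5: (7,8) 1 'd'
  6: (8,11) 0 ''
  7: (11,4) 1 'e'
  8: (4,9) 1 'e'
  9: (9,6) 1 'e'
  10: (6,1) 1 'e'
  11: (1,2) 0 ''

n(n+1)/2 = 12·13/2 = 78
Σ LCP = 0 + 2 + 0 + 0 + 0 + 1 + 0 + 1 + 1 + 1 + 1 + 0 = 7
distinct = 78 − 7 = 71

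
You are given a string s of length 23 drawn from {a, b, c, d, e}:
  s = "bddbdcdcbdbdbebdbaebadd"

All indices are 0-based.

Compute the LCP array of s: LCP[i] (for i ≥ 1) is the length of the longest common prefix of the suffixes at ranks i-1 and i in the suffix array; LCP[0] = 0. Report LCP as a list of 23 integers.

sorted suffixes:
  #0 SA[0]=20  'add'
  #1 SA[1]=17  'aebadd'
  #2 SA[2]=19  'badd'
  #3 SA[3]=16  'baebadd'
  #4 SA[4]=14  'bdbaebadd'
  #5 SA[5]=8  'bdbdbebdbaebadd'
  #6 SA[6]=10  'bdbebdbaebadd'
  #7 SA[7]=3  'bdcdcbdbdbebdbaebadd'
  #8 SA[8]=0  'bddbdcdcbdbdbebdbaebadd'
  #9 SA[9]=12  'bebdbaebadd'
  #10 SA[10]=7  'cbdbdbebdbaebadd'
  #11 SA[11]=5  'cdcbdbdbebdbaebadd'
  #12 SA[12]=22  'd'
  #13 SA[13]=15  'dbaebadd'
  #14 SA[14]=9  'dbdbebdbaebadd'
  #15 SA[15]=2  'dbdcdcbdbdbebdbaebadd'
  #16 SA[16]=11  'dbebdbaebadd'
  #17 SA[17]=6  'dcbdbdbebdbaebadd'
  #18 SA[18]=4  'dcdcbdbdbebdbaebadd'
  #19 SA[19]=21  'dd'
  #20 SA[20]=1  'ddbdcdcbdbdbebdbaebadd'
  #21 SA[21]=18  'ebadd'
  #22 SA[22]=13  'ebdbaebadd'

SA = [20, 17, 19, 16, 14, 8, 10, 3, 0, 12, 7, 5, 22, 15, 9, 2, 11, 6, 4, 21, 1, 18, 13]
[i] adj suffixes → lcp
  [1] 20/17 → 1 ('a')
  [2] 17/19 → 0 ('')
  [3] 19/16 → 2 ('ba')
  [4] 16/14 → 1 ('b')
  [5] 14/8 → 3 ('bdb')
  [6] 8/10 → 3 ('bdb')
  [7] 10/3 → 2 ('bd')
  [8] 3/0 → 2 ('bd')
  [9] 0/12 → 1 ('b')
  [10] 12/7 → 0 ('')
  [11] 7/5 → 1 ('c')
  [12] 5/22 → 0 ('')
  [13] 22/15 → 1 ('d')
  [14] 15/9 → 2 ('db')
  [15] 9/2 → 3 ('dbd')
  [16] 2/11 → 2 ('db')
  [17] 11/6 → 1 ('d')
  [18] 6/4 → 2 ('dc')
  [19] 4/21 → 1 ('d')
  [20] 21/1 → 2 ('dd')
  [21] 1/18 → 0 ('')
  [22] 18/13 → 2 ('eb')

[0, 1, 0, 2, 1, 3, 3, 2, 2, 1, 0, 1, 0, 1, 2, 3, 2, 1, 2, 1, 2, 0, 2]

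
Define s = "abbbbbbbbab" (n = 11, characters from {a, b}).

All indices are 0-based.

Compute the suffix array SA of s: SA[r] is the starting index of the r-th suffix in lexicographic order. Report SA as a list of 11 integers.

rank→(start, suffix):
  0 → (9, 'ab')
  1 → (0, 'abbbbbbbbab')
  2 → (10, 'b')
  3 → (8, 'bab')
  4 → (7, 'bbab')
  5 → (6, 'bbbab')
  6 → (5, 'bbbbab')
  7 → (4, 'bbbbbab')
  8 → (3, 'bbbbbbab')
  9 → (2, 'bbbbbbbab')
  10 → (1, 'bbbbbbbbab')

[9, 0, 10, 8, 7, 6, 5, 4, 3, 2, 1]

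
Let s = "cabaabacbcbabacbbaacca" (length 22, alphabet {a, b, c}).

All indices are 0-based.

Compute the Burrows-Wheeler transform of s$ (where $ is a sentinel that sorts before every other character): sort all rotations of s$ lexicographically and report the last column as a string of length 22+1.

rank  rotation                 last
    0  $cabaabacbcbabacbbaacca  a
    1  a$cabaabacbcbabacbbaacc  c
    2  aabacbcbabacbbaacca$cab  b
    3  aacca$cabaabacbcbabacbb  b
    4  abaabacbcbabacbbaacca$c  c
    5  abacbbaacca$cabaabacbcb  b
    6  abacbcbabacbbaacca$caba  a
    7  acbbaacca$cabaabacbcbab  b
    8  acbcbabacbbaacca$cabaab  b
    9  acca$cabaabacbcbabacbba  a
   10  baabacbcbabacbbaacca$ca  a
   11  baacca$cabaabacbcbabacb  b
   12  babacbbaacca$cabaabacbc  c
   13  bacbbaacca$cabaabacbcba  a
   14  bacbcbabacbbaacca$cabaa  a
   15  bbaacca$cabaabacbcbabac  c
   16  bcbabacbbaacca$cabaabac  c
   17  ca$cabaabacbcbabacbbaac  c
   18  cabaabacbcbabacbbaacca$  $
   19  cbabacbbaacca$cabaabacb  b
   20  cbbaacca$cabaabacbcbaba  a
   21  cbcbabacbbaacca$cabaaba  a
   22  cca$cabaabacbcbabacbbaa  a

acbbcbabbaabcaaccc$baaa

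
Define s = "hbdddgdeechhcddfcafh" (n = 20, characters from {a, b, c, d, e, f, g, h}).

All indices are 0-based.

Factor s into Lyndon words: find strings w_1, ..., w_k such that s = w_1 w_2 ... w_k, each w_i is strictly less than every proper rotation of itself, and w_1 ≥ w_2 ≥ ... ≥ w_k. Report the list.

emit factor 1: 'h' (i=0, period=1)
emit factor 2: 'bdddgdeechhcddfc' (i=1, period=16)
emit factor 3: 'afh' (i=17, period=3)

["h", "bdddgdeechhcddfc", "afh"]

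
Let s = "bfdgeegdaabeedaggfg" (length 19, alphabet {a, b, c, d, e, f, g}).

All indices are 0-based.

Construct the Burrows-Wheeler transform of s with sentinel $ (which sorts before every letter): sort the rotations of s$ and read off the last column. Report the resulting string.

rank  rotation              last
    0  $bfdgeegdaabeedaggfg  g
    1  aabeedaggfg$bfdgeegd  d
    2  abeedaggfg$bfdgeegda  a
    3  aggfg$bfdgeegdaabeed  d
    4  beedaggfg$bfdgeegdaa  a
    5  bfdgeegdaabeedaggfg$  $
    6  daabeedaggfg$bfdgeeg  g
    7  daggfg$bfdgeegdaabee  e
    8  dgeegdaabeedaggfg$bf  f
    9  edaggfg$bfdgeegdaabe  e
   10  eedaggfg$bfdgeegdaab  b
   11  eegdaabeedaggfg$bfdg  g
   12  egdaabeedaggfg$bfdge  e
   13  fdgeegdaabeedaggfg$b  b
   14  fg$bfdgeegdaabeedagg  g
   15  g$bfdgeegdaabeedaggf  f
   16  gdaabeedaggfg$bfdgee  e
   17  geegdaabeedaggfg$bfd  d
   18  gfg$bfdgeegdaabeedag  g
   19  ggfg$bfdgeegdaabeeda  a

gdada$gefebgebgfedga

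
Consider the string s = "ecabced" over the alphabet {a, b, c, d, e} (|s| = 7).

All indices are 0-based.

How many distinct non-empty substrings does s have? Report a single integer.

26

rank | idx | suffix
   0 |   2 | abced
   1 |   3 | bced
   2 |   1 | cabced
   3 |   4 | ced
   4 |   6 | d
   5 |   0 | ecabced
   6 |   5 | ed

SA = [2, 3, 1, 4, 6, 0, 5]
i: (SA[i-1],SA[i]) lcp shared
  1: (2,3) 0 ''
  2: (3,1) 0 ''
  3: (1,4) 1 'c'
  4: (4,6) 0 ''
  5: (6,0) 0 ''
  6: (0,5) 1 'e'

n(n+1)/2 = 7·8/2 = 28
Σ LCP = 0 + 0 + 0 + 1 + 0 + 0 + 1 = 2
distinct = 28 − 2 = 26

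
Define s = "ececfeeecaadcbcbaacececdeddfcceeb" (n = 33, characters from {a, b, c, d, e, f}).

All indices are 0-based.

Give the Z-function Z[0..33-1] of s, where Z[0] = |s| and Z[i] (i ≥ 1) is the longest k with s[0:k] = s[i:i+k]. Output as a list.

[33, 0, 2, 0, 0, 1, 1, 2, 0, 0, 0, 0, 0, 0, 0, 0, 0, 0, 0, 4, 0, 2, 0, 0, 1, 0, 0, 0, 0, 0, 1, 1, 0]

Z[0]=33
i=1: fresh scan; Z[1]=0
i=2: fresh scan; Z[2]=2 scan→box=[2,4)
i=3: min(r-i=1, Z[1]=0)=0; Z[3]=0
i=4: fresh scan; Z[4]=0
i=5: fresh scan; Z[5]=1 scan→box=[5,6)
i=6: fresh scan; Z[6]=1 scan→box=[6,7)
i=7: fresh scan; Z[7]=2 scan→box=[7,9)
i=8: min(r-i=1, Z[1]=0)=0; Z[8]=0
i=9: fresh scan; Z[9]=0
i=10: fresh scan; Z[10]=0
i=11: fresh scan; Z[11]=0
i=12: fresh scan; Z[12]=0
i=13: fresh scan; Z[13]=0
i=14: fresh scan; Z[14]=0
i=15: fresh scan; Z[15]=0
i=16: fresh scan; Z[16]=0
i=17: fresh scan; Z[17]=0
i=18: fresh scan; Z[18]=0
i=19: fresh scan; Z[19]=4 scan→box=[19,23)
i=20: min(r-i=3, Z[1]=0)=0; Z[20]=0
i=21: min(r-i=2, Z[2]=2)=2; Z[21]=2
i=22: min(r-i=1, Z[3]=0)=0; Z[22]=0
i=23: fresh scan; Z[23]=0
i=24: fresh scan; Z[24]=1 scan→box=[24,25)
i=25: fresh scan; Z[25]=0
i=26: fresh scan; Z[26]=0
i=27: fresh scan; Z[27]=0
i=28: fresh scan; Z[28]=0
i=29: fresh scan; Z[29]=0
i=30: fresh scan; Z[30]=1 scan→box=[30,31)
i=31: fresh scan; Z[31]=1 scan→box=[31,32)
i=32: fresh scan; Z[32]=0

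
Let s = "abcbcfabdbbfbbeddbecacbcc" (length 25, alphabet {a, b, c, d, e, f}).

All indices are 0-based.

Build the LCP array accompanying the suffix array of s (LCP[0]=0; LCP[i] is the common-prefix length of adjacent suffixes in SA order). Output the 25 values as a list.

rank→(start, suffix):
  0 → (0, 'abcbcfabdbbfbbeddbecacbcc')
  1 → (6, 'abdbbfbbeddbecacbcc')
  2 → (20, 'acbcc')
  3 → (12, 'bbeddbecacbcc')
  4 → (9, 'bbfbbeddbecacbcc')
  5 → (1, 'bcbcfabdbbfbbeddbecacbcc')
  6 → (22, 'bcc')
  7 → (3, 'bcfabdbbfbbeddbecacbcc')
  8 → (7, 'bdbbfbbeddbecacbcc')
  9 → (17, 'becacbcc')
  10 → (13, 'beddbecacbcc')
  11 → (10, 'bfbbeddbecacbcc')
  12 → (24, 'c')
  13 → (19, 'cacbcc')
  14 → (21, 'cbcc')
  15 → (2, 'cbcfabdbbfbbeddbecacbcc')
  16 → (23, 'cc')
  17 → (4, 'cfabdbbfbbeddbecacbcc')
  18 → (8, 'dbbfbbeddbecacbcc')
  19 → (16, 'dbecacbcc')
  20 → (15, 'ddbecacbcc')
  21 → (18, 'ecacbcc')
  22 → (14, 'eddbecacbcc')
  23 → (5, 'fabdbbfbbeddbecacbcc')
  24 → (11, 'fbbeddbecacbcc')

SA = [0, 6, 20, 12, 9, 1, 22, 3, 7, 17, 13, 10, 24, 19, 21, 2, 23, 4, 8, 16, 15, 18, 14, 5, 11]
i: (SA[i-1],SA[i]) lcp shared
  1: (0,6) 2 'ab'
  2: (6,20) 1 'a'
  3: (20,12) 0 ''
  4: (12,9) 2 'bb'
  5: (9,1) 1 'b'
  6: (1,22) 2 'bc'
  7: (22,3) 2 'bc'
  8: (3,7) 1 'b'
  9: (7,17) 1 'b'
  10: (17,13) 2 'be'
  11: (13,10) 1 'b'
  12: (10,24) 0 ''
  13: (24,19) 1 'c'
  14: (19,21) 1 'c'
  15: (21,2) 3 'cbc'
  16: (2,23) 1 'c'
  17: (23,4) 1 'c'
  18: (4,8) 0 ''
  19: (8,16) 2 'db'
  20: (16,15) 1 'd'
  21: (15,18) 0 ''
  22: (18,14) 1 'e'
  23: (14,5) 0 ''
  24: (5,11) 1 'f'

[0, 2, 1, 0, 2, 1, 2, 2, 1, 1, 2, 1, 0, 1, 1, 3, 1, 1, 0, 2, 1, 0, 1, 0, 1]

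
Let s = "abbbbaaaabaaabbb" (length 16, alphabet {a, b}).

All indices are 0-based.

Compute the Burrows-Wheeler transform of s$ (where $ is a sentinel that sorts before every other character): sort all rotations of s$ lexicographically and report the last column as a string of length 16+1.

rank  rotation           last
    0  $abbbbaaaabaaabbb  b
    1  aaaabaaabbb$abbbb  b
    2  aaabaaabbb$abbbba  a
    3  aaabbb$abbbbaaaab  b
    4  aabaaabbb$abbbbaa  a
    5  aabbb$abbbbaaaaba  a
    6  abaaabbb$abbbbaaa  a
    7  abbb$abbbbaaaabaa  a
    8  abbbbaaaabaaabbb$  $
    9  b$abbbbaaaabaaabb  b
   10  baaaabaaabbb$abbb  b
   11  baaabbb$abbbbaaaa  a
   12  bb$abbbbaaaabaaab  b
   13  bbaaaabaaabbb$abb  b
   14  bbb$abbbbaaaabaaa  a
   15  bbbaaaabaaabbb$ab  b
   16  bbbbaaaabaaabbb$a  a

bbabaaaa$bbabbaba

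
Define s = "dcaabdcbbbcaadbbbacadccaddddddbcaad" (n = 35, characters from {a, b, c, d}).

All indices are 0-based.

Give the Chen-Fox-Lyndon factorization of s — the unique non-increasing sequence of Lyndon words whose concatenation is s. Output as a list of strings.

emit factor 1: 'd' (i=0, period=1)
emit factor 2: 'c' (i=1, period=1)
emit factor 3: 'aabdcbbbcaadbbbacadccaddddddbcaad' (i=2, period=33)

["d", "c", "aabdcbbbcaadbbbacadccaddddddbcaad"]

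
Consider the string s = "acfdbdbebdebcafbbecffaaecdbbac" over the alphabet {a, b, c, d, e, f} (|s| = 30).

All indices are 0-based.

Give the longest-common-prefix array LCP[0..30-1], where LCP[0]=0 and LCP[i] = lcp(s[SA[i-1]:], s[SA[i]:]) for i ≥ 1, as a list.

[0, 1, 2, 1, 1, 0, 1, 2, 1, 1, 2, 1, 2, 0, 1, 1, 1, 2, 0, 2, 2, 1, 0, 2, 1, 2, 0, 1, 1, 1]

rank→(start, suffix):
  0 → (21, 'aaecdbbac')
  1 → (28, 'ac')
  2 → (0, 'acfdbdbebdebcafbbecffaaecdbbac')
  3 → (22, 'aecdbbac')
  4 → (13, 'afbbecffaaecdbbac')
  5 → (27, 'bac')
  6 → (26, 'bbac')
  7 → (15, 'bbecffaaecdbbac')
  8 → (11, 'bcafbbecffaaecdbbac')
  9 → (4, 'bdbebdebcafbbecffaaecdbbac')
  10 → (8, 'bdebcafbbecffaaecdbbac')
  11 → (6, 'bebdebcafbbecffaaecdbbac')
  12 → (16, 'becffaaecdbbac')
  13 → (29, 'c')
  14 → (12, 'cafbbecffaaecdbbac')
  15 → (24, 'cdbbac')
  16 → (1, 'cfdbdbebdebcafbbecffaaecdbbac')
  17 → (18, 'cffaaecdbbac')
  18 → (25, 'dbbac')
  19 → (3, 'dbdbebdebcafbbecffaaecdbbac')
  20 → (5, 'dbebdebcafbbecffaaecdbbac')
  21 → (9, 'debcafbbecffaaecdbbac')
  22 → (10, 'ebcafbbecffaaecdbbac')
  23 → (7, 'ebdebcafbbecffaaecdbbac')
  24 → (23, 'ecdbbac')
  25 → (17, 'ecffaaecdbbac')
  26 → (20, 'faaecdbbac')
  27 → (14, 'fbbecffaaecdbbac')
  28 → (2, 'fdbdbebdebcafbbecffaaecdbbac')
  29 → (19, 'ffaaecdbbac')

SA = [21, 28, 0, 22, 13, 27, 26, 15, 11, 4, 8, 6, 16, 29, 12, 24, 1, 18, 25, 3, 5, 9, 10, 7, 23, 17, 20, 14, 2, 19]
i: (SA[i-1],SA[i]) lcp shared
  1: (21,28) 1 'a'
  2: (28,0) 2 'ac'
  3: (0,22) 1 'a'
  4: (22,13) 1 'a'
  5: (13,27) 0 ''
  6: (27,26) 1 'b'
  7: (26,15) 2 'bb'
  8: (15,11) 1 'b'
  9: (11,4) 1 'b'
  10: (4,8) 2 'bd'
  11: (8,6) 1 'b'
  12: (6,16) 2 'be'
  13: (16,29) 0 ''
  14: (29,12) 1 'c'
  15: (12,24) 1 'c'
  16: (24,1) 1 'c'
  17: (1,18) 2 'cf'
  18: (18,25) 0 ''
  19: (25,3) 2 'db'
  20: (3,5) 2 'db'
  21: (5,9) 1 'd'
  22: (9,10) 0 ''
  23: (10,7) 2 'eb'
  24: (7,23) 1 'e'
  25: (23,17) 2 'ec'
  26: (17,20) 0 ''
  27: (20,14) 1 'f'
  28: (14,2) 1 'f'
  29: (2,19) 1 'f'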